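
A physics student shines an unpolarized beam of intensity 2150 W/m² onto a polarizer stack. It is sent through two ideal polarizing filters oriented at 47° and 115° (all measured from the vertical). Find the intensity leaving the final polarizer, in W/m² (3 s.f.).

I ≈ 151 W/m²

Unpolarized light through the first polarizer → I₁ = 2150 W/m²/2 = 1075 W/m², polarized at 47°.
I₂ = I₁ · cos²(68°) = 1075 · 0.1403 = 150.9 W/m².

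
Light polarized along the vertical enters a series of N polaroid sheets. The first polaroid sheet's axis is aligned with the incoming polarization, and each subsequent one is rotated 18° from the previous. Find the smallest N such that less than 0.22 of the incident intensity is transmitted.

N = 17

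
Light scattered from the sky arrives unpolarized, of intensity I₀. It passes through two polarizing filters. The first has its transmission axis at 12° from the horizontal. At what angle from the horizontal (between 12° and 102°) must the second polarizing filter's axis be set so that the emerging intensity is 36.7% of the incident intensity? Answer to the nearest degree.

Unpolarized light through the first polarizer → I₁ = ½ I₀, now polarized at 12°.
Need I₂/I₀ = 0.367, so cos²(θ − 12°) = 0.367 / 0.5 = 0.734.
θ − 12° = arccos(√0.734) = 31.0°, giving θ ≈ 12 + 31.0 = 43.0°.

θ ≈ 43°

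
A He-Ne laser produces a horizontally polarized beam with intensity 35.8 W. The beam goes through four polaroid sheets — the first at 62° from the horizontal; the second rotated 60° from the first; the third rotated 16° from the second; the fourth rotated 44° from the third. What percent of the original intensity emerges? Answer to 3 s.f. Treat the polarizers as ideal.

≈ 2.63%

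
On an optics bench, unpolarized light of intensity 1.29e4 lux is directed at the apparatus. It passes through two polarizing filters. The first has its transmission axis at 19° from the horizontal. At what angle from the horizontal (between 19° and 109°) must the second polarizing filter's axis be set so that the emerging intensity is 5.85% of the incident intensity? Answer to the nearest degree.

θ ≈ 89°

Unpolarized light through the first polarizer → I₁ = ½ I₀, now polarized at 19°.
Need I₂/I₀ = 0.0585, so cos²(θ − 19°) = 0.0585 / 0.5 = 0.117.
θ − 19° = arccos(√0.117) = 70.0°, giving θ ≈ 19 + 70.0 = 89.0°.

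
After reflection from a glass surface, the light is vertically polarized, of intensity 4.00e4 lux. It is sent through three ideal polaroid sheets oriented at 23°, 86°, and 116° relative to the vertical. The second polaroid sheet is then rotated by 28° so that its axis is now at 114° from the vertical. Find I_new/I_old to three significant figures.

I_new/I_old ≈ 0.00197

Before rotation:
I₁ = I₀ cos²(23° − 0°) = I₀ cos²(23°) = 0.8473 I₀.
I₂ = I₁ cos²(86° − 23°) = 0.8473 I₀ · cos²(63°) = 0.1746 I₀.
I₃ = I₂ cos²(116° − 86°) = 0.1746 I₀ · cos²(30°) = 0.131 I₀.
After rotation:
I₁ = I₀ cos²(23° − 0°) = I₀ cos²(23°) = 0.8473 I₀.
Angle between axes 1 and 2: 89°. I₂ = 0.8473 I₀ · cos²(89°) = 0.0002581 I₀.
I₃ = I₂ cos²(116° − 114°) = 0.0002581 I₀ · cos²(2°) = 0.0002578 I₀.
Ratio = 0.0002578 / 0.131 = 0.001968.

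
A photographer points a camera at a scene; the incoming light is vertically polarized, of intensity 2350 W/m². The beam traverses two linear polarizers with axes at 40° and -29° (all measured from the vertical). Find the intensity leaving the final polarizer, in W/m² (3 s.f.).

By Malus's law, I₁ = 2350 W/m² · cos²(40°) = 1379 W/m².
I₂ = I₁ · cos²(69°) = 1379 · 0.1284 = 177.1 W/m².

I ≈ 177 W/m²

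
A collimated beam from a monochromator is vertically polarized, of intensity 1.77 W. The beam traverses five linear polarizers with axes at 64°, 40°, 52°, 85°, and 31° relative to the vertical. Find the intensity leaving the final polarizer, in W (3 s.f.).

I₁ = 1.77 W · cos²(64°) = 0.3401 W.
I₂ = I₁ · cos²(24°) = 0.3401 · 0.8346 = 0.2839 W.
I₃ = I₂ · cos²(12°) = 0.2839 · 0.9568 = 0.2716 W.
I₄ = I₃ · cos²(33°) = 0.2716 · 0.7034 = 0.191 W.
I₅ = I₄ · cos²(54°) = 0.191 · 0.3455 = 0.066 W.

I ≈ 0.0660 W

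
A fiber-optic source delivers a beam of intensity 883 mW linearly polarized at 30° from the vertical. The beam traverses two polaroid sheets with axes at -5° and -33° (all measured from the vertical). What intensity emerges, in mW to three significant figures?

I ≈ 462 mW

By Malus's law, I₁ = 883 mW · cos²(35°) = 592.5 mW.
I₂ = I₁ · cos²(28°) = 592.5 · 0.7796 = 461.9 mW.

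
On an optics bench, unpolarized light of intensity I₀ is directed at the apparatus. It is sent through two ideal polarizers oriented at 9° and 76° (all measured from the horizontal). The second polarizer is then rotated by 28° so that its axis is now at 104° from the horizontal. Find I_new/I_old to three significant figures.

Before rotation:
Unpolarized light through the first polarizer → I₁ = ½ I₀, now polarized at 9°.
I₂ = I₁ cos²(76° − 9°) = 0.5 I₀ · cos²(67°) = 0.07634 I₀.
After rotation:
Unpolarized light through the first polarizer → I₁ = ½ I₀, now polarized at 9°.
Angle between axes 1 and 2: 85°. I₂ = 0.5 I₀ · cos²(85°) = 0.003798 I₀.
Ratio = 0.003798 / 0.07634 = 0.04975.

I_new/I_old ≈ 0.0498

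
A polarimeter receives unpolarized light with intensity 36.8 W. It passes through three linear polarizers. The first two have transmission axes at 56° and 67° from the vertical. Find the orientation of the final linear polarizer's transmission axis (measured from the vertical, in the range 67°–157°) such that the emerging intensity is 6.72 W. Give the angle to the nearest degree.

Unpolarized light through the first polarizer → I₁ = ½ I₀, now polarized at 56°.
I₂ = I₁ cos²(67° − 56°) = 0.5 I₀ · cos²(11°) = 0.4818 I₀.
Target fraction: 6.72 / 36.8 W = 0.1826 of I₀.
Need I₃/I₀ = 0.1826, so cos²(θ − 67°) = 0.1826 / 0.4818 = 0.379.
θ − 67° = arccos(√0.379) = 52.0°, giving θ ≈ 67 + 52.0 = 119.0°.

θ ≈ 119°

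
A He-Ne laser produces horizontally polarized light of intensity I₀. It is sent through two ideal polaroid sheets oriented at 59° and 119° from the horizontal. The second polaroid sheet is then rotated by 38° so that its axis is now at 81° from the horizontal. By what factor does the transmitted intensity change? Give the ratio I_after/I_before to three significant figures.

I_new/I_old ≈ 3.44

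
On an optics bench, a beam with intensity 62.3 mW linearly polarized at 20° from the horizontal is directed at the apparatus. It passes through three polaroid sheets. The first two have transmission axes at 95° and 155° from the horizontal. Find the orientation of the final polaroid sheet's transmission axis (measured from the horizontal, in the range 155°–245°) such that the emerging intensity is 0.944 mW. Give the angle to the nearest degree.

By Malus's law, I₁ = I₀ cos²(95° − 20°) = I₀ cos²(75°) = 0.06699 I₀.
I₂ = I₁ cos²(155° − 95°) = 0.06699 I₀ · cos²(60°) = 0.01675 I₀.
Target fraction: 0.944 / 62.3 mW = 0.01515 of I₀.
Need I₃/I₀ = 0.01515, so cos²(θ − 155°) = 0.01515 / 0.01675 = 0.9048.
θ − 155° = arccos(√0.9048) = 18.0°, giving θ ≈ 155 + 18.0 = 173.0°.

θ ≈ 173°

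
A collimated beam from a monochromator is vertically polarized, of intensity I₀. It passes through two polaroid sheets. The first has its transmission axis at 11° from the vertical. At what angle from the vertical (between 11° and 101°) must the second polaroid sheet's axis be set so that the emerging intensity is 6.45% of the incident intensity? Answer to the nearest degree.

I₁ = I₀ cos²(11° − 0°) = I₀ cos²(11°) = 0.9636 I₀.
Need I₂/I₀ = 0.0645, so cos²(θ − 11°) = 0.0645 / 0.9636 = 0.06694.
θ − 11° = arccos(√0.06694) = 75.0°, giving θ ≈ 11 + 75.0 = 86.0°.

θ ≈ 86°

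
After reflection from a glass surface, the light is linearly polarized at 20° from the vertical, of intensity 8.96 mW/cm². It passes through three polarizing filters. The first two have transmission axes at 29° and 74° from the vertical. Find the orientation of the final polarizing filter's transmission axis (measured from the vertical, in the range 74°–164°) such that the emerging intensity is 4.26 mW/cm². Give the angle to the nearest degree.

θ ≈ 83°

I₁ = I₀ cos²(29° − 20°) = I₀ cos²(9°) = 0.9755 I₀.
I₂ = I₁ cos²(74° − 29°) = 0.9755 I₀ · cos²(45°) = 0.4878 I₀.
Target fraction: 4.26 / 8.96 mW/cm² = 0.4754 of I₀.
Need I₃/I₀ = 0.4754, so cos²(θ − 74°) = 0.4754 / 0.4878 = 0.9747.
θ − 74° = arccos(√0.9747) = 9.1°, giving θ ≈ 74 + 9.1 = 83.1°.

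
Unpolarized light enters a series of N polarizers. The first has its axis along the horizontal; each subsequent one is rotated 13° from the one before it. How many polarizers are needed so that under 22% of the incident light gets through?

N = 17

First polarizer halves the unpolarized light: factor 1/2.
Each further stage multiplies by cos²(13°) = 0.9494.
After N polarizers: T = 0.5·0.9494^(N−1). Require T < 0.22 ⇒ N−1 > ln(0.22/0.5)/ln(0.9494) = 15.81, so N−1 ≥ 16 and N = 17.
Check: N=17 gives T = 0.2178 < 0.22; N=16 gives T = 0.2294.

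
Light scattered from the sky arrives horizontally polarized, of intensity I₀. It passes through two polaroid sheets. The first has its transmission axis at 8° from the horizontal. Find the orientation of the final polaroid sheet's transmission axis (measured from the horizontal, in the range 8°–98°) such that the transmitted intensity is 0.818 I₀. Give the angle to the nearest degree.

θ ≈ 32°

I₁ = I₀ cos²(8° − 0°) = I₀ cos²(8°) = 0.9806 I₀.
Need I₂/I₀ = 0.818, so cos²(θ − 8°) = 0.818 / 0.9806 = 0.8342.
θ − 8° = arccos(√0.8342) = 24.0°, giving θ ≈ 8 + 24.0 = 32.0°.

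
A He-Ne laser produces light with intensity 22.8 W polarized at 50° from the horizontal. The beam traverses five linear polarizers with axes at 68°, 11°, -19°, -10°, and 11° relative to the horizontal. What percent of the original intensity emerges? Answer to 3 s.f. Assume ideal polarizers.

≈ 17.1%

By Malus's law, I₁ = 22.8 W · cos²(18°) = 20.62 W.
I₂ = I₁ · cos²(57°) = 20.62 · 0.2966 = 6.117 W.
I₃ = I₂ · cos²(30°) = 6.117 · 0.75 = 4.588 W.
I₄ = I₃ · cos²(9°) = 4.588 · 0.9755 = 4.476 W.
I₅ = I₄ · cos²(21°) = 4.476 · 0.8716 = 3.901 W.
That is 17.11% of the incident intensity.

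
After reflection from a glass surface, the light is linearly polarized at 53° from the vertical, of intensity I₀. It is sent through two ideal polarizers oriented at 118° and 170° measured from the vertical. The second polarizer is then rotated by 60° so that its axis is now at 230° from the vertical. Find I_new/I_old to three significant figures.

Before rotation:
By Malus's law, I₁ = I₀ cos²(118° − 53°) = I₀ cos²(65°) = 0.1786 I₀.
I₂ = I₁ cos²(170° − 118°) = 0.1786 I₀ · cos²(52°) = 0.0677 I₀.
After rotation:
I₁ = I₀ cos²(118° − 53°) = I₀ cos²(65°) = 0.1786 I₀.
Angle between axes 1 and 2: 68°. I₂ = 0.1786 I₀ · cos²(68°) = 0.02506 I₀.
Ratio = 0.02506 / 0.0677 = 0.3702.

I_new/I_old ≈ 0.370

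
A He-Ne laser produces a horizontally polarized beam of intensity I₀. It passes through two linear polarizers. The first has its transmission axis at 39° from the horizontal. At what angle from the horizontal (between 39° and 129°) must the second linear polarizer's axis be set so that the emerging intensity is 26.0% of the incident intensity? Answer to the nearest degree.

By Malus's law, I₁ = I₀ cos²(39° − 0°) = I₀ cos²(39°) = 0.604 I₀.
Need I₂/I₀ = 0.26, so cos²(θ − 39°) = 0.26 / 0.604 = 0.4305.
θ − 39° = arccos(√0.4305) = 49.0°, giving θ ≈ 39 + 49.0 = 88.0°.

θ ≈ 88°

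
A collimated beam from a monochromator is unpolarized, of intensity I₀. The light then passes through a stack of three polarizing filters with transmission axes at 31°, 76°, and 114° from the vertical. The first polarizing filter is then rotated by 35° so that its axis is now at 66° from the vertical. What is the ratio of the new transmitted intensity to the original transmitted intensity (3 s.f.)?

I_new/I_old ≈ 1.94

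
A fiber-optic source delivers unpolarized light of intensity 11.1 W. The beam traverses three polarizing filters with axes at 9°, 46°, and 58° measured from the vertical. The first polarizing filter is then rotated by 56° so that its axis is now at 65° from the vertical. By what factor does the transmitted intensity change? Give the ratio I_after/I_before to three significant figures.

I_new/I_old ≈ 1.40

Before rotation:
Unpolarized light through the first polarizer → I₁ = ½ I₀, now polarized at 9°.
I₂ = I₁ cos²(46° − 9°) = 0.5 I₀ · cos²(37°) = 0.3189 I₀.
I₃ = I₂ cos²(58° − 46°) = 0.3189 I₀ · cos²(12°) = 0.3051 I₀.
After rotation:
Unpolarized light through the first polarizer → I₁ = ½ I₀, now polarized at 65°.
I₂ = I₁ cos²(46° − 65°) = 0.5 I₀ · cos²(19°) = 0.447 I₀.
I₃ = I₂ cos²(58° − 46°) = 0.447 I₀ · cos²(12°) = 0.4277 I₀.
Ratio = 0.4277 / 0.3051 = 1.402.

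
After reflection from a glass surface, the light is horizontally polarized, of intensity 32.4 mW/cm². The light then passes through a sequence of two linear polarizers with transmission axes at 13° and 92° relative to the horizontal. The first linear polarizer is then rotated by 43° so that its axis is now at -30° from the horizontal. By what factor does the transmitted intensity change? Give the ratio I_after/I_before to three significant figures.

I_new/I_old ≈ 6.09

Before rotation:
I₁ = I₀ cos²(13° − 0°) = I₀ cos²(13°) = 0.9494 I₀.
I₂ = I₁ cos²(92° − 13°) = 0.9494 I₀ · cos²(79°) = 0.03457 I₀.
After rotation:
I₁ = I₀ cos²(-30° − 0°) = I₀ cos²(30°) = 0.75 I₀.
Angle between axes 1 and 2: 58°. I₂ = 0.75 I₀ · cos²(58°) = 0.2106 I₀.
Ratio = 0.2106 / 0.03457 = 6.093.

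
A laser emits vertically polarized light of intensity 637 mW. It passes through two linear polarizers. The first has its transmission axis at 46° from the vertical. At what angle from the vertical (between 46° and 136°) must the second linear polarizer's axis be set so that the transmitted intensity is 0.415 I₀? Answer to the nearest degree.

θ ≈ 68°

I₁ = I₀ cos²(46° − 0°) = I₀ cos²(46°) = 0.4826 I₀.
Need I₂/I₀ = 0.415, so cos²(θ − 46°) = 0.415 / 0.4826 = 0.86.
θ − 46° = arccos(√0.86) = 22.0°, giving θ ≈ 46 + 22.0 = 68.0°.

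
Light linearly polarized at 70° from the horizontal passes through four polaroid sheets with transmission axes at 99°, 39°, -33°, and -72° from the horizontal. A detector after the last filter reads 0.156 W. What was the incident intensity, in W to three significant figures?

I₁ = I₀ cos²(99° − 70°) = I₀ cos²(29°) = 0.765 I₀.
I₂ = I₁ cos²(39° − 99°) = 0.765 I₀ · cos²(60°) = 0.1912 I₀.
I₃ = I₂ cos²(-33° − 39°) = 0.1912 I₀ · cos²(72°) = 0.01826 I₀.
I₄ = I₃ cos²(-72° + 33°) = 0.01826 I₀ · cos²(39°) = 0.01103 I₀.
So 0.156 W = 0.01103 I₀, giving I₀ = 0.156/0.01103 = 14.14 W.

I₀ ≈ 14.1 W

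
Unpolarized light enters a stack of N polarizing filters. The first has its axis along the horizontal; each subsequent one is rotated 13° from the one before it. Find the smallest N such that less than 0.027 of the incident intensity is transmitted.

First polarizer halves the unpolarized light: factor 1/2.
Each further stage multiplies by cos²(13°) = 0.9494.
After N polarizers: T = 0.5·0.9494^(N−1). Require T < 0.027 ⇒ N−1 > ln(0.027/0.5)/ln(0.9494) = 56.21, so N−1 ≥ 57 and N = 58.
Check: N=58 gives T = 0.02591 < 0.027; N=57 gives T = 0.02729.

N = 58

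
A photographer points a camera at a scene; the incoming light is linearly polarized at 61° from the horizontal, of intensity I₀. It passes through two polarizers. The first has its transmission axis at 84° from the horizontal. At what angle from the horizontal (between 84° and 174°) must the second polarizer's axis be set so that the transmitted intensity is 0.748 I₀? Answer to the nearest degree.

I₁ = I₀ cos²(84° − 61°) = I₀ cos²(23°) = 0.8473 I₀.
Need I₂/I₀ = 0.748, so cos²(θ − 84°) = 0.748 / 0.8473 = 0.8828.
θ − 84° = arccos(√0.8828) = 20.0°, giving θ ≈ 84 + 20.0 = 104.0°.

θ ≈ 104°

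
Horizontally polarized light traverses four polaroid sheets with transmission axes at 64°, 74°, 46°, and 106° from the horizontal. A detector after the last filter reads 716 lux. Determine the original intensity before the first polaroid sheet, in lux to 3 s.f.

I₀ ≈ 1.97e4 lux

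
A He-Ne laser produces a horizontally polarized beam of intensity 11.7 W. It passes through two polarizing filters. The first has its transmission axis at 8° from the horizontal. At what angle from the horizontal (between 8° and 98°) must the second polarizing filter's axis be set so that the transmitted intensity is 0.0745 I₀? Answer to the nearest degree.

I₁ = I₀ cos²(8° − 0°) = I₀ cos²(8°) = 0.9806 I₀.
Need I₂/I₀ = 0.0745, so cos²(θ − 8°) = 0.0745 / 0.9806 = 0.07597.
θ − 8° = arccos(√0.07597) = 74.0°, giving θ ≈ 8 + 74.0 = 82.0°.

θ ≈ 82°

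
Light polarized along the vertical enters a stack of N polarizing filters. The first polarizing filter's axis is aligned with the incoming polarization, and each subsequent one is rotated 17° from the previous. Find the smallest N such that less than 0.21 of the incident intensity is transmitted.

N = 19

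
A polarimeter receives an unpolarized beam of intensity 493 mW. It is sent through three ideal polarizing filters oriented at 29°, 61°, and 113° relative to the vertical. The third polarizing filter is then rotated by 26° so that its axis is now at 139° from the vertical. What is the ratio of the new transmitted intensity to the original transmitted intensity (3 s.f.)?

I_new/I_old ≈ 0.114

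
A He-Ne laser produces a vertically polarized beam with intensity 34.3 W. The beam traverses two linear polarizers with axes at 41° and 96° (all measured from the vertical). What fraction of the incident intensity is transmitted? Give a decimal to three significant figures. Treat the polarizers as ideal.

I₁ = 34.3 W · cos²(41°) = 19.54 W.
I₂ = I₁ · cos²(55°) = 19.54 · 0.329 = 6.427 W.
Transmitted fraction = 0.1874.

I/I₀ ≈ 0.187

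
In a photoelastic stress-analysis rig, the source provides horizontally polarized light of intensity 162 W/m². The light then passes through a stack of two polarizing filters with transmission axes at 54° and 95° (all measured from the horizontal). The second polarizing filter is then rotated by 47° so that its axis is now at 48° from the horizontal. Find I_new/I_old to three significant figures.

Before rotation:
I₁ = I₀ cos²(54° − 0°) = I₀ cos²(54°) = 0.3455 I₀.
I₂ = I₁ cos²(95° − 54°) = 0.3455 I₀ · cos²(41°) = 0.1968 I₀.
After rotation:
I₁ = I₀ cos²(54° − 0°) = I₀ cos²(54°) = 0.3455 I₀.
I₂ = I₁ cos²(48° − 54°) = 0.3455 I₀ · cos²(6°) = 0.3417 I₀.
Ratio = 0.3417 / 0.1968 = 1.736.

I_new/I_old ≈ 1.74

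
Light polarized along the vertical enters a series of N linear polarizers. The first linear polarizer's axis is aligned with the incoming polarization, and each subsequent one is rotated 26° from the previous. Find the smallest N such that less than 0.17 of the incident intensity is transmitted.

First polarizer is aligned with the polarization: full transmission.
Each further stage multiplies by cos²(26°) = 0.8078.
After N polarizers: T = 0.8078^(N−1). Require T < 0.17 ⇒ N−1 > ln(0.17)/ln(0.8078) = 8.30, so N−1 ≥ 9 and N = 10.
Check: N=10 gives T = 0.1465 < 0.17; N=9 gives T = 0.1814.

N = 10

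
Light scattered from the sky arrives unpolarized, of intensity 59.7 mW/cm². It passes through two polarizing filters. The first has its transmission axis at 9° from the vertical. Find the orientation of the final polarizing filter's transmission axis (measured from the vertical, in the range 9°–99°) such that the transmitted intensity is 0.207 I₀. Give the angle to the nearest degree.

θ ≈ 59°

Unpolarized light through the first polarizer → I₁ = ½ I₀, now polarized at 9°.
Need I₂/I₀ = 0.207, so cos²(θ − 9°) = 0.207 / 0.5 = 0.414.
θ − 9° = arccos(√0.414) = 50.0°, giving θ ≈ 9 + 50.0 = 59.0°.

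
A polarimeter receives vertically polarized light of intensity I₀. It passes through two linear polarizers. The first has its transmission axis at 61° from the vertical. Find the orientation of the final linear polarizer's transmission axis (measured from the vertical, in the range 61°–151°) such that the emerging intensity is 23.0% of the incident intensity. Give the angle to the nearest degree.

θ ≈ 69°

I₁ = I₀ cos²(61° − 0°) = I₀ cos²(61°) = 0.235 I₀.
Need I₂/I₀ = 0.23, so cos²(θ − 61°) = 0.23 / 0.235 = 0.9786.
θ − 61° = arccos(√0.9786) = 8.4°, giving θ ≈ 61 + 8.4 = 69.4°.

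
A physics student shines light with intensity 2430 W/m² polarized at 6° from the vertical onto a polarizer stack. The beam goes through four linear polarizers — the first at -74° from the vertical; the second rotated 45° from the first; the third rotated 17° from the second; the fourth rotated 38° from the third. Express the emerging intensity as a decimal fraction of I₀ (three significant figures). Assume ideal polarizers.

I/I₀ ≈ 0.00856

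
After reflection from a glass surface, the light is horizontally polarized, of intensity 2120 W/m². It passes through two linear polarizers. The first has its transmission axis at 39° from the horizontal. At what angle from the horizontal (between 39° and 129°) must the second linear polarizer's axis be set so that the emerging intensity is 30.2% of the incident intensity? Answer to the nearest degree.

θ ≈ 84°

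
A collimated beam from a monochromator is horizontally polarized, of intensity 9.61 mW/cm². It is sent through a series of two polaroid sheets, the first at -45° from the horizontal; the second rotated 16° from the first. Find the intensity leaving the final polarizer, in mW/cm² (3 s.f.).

I ≈ 4.44 mW/cm²

I₁ = 9.61 mW/cm² · cos²(45°) = 4.805 mW/cm².
I₂ = I₁ · cos²(16°) = 4.805 · 0.924 = 4.44 mW/cm².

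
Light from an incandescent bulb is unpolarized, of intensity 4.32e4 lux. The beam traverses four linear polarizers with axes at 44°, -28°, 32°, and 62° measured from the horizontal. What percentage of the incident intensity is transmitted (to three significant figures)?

Unpolarized light through the first polarizer → I₁ = 4.32e4 lux/2 = 2.16e+04 lux, polarized at 44°.
I₂ = I₁ · cos²(72°) = 2.16e+04 · 0.09549 = 2063 lux.
I₃ = I₂ · cos²(60°) = 2063 · 0.25 = 515.7 lux.
I₄ = I₃ · cos²(30°) = 515.7 · 0.75 = 386.7 lux.
That is 0.8952% of the incident intensity.

≈ 0.895%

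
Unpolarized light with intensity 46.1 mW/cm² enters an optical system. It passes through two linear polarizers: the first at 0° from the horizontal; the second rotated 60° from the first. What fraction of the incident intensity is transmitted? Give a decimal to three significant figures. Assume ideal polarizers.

I/I₀ ≈ 0.125

Unpolarized light through the first polarizer → I₁ = 46.1 mW/cm²/2 = 23.05 mW/cm², polarized at 0°.
I₂ = I₁ · cos²(60°) = 23.05 · 0.25 = 5.763 mW/cm².
Transmitted fraction = 0.125.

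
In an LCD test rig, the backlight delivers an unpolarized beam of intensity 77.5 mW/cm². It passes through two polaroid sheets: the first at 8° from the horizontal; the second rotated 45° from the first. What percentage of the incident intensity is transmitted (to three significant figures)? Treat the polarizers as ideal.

≈ 25.0%

Unpolarized light through the first polarizer → I₁ = 77.5 mW/cm²/2 = 38.75 mW/cm², polarized at 8°.
I₂ = I₁ · cos²(45°) = 38.75 · 0.5 = 19.38 mW/cm².
That is 25% of the incident intensity.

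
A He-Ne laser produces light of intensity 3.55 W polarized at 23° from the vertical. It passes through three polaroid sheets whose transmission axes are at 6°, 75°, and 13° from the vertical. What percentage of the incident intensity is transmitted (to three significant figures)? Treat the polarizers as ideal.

≈ 2.59%

By Malus's law, I₁ = 3.55 W · cos²(17°) = 3.247 W.
I₂ = I₁ · cos²(69°) = 3.247 · 0.1284 = 0.4169 W.
I₃ = I₂ · cos²(62°) = 0.4169 · 0.2204 = 0.0919 W.
That is 2.589% of the incident intensity.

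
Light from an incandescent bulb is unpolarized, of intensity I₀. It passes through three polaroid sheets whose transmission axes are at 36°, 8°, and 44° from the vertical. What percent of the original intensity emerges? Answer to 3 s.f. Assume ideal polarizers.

Unpolarized light through the first polarizer → I₁ = ½ I₀, now polarized at 36°.
I₂ = I₁ cos²(8° − 36°) = 0.5 I₀ · cos²(28°) = 0.3898 I₀.
I₃ = I₂ cos²(44° − 8°) = 0.3898 I₀ · cos²(36°) = 0.2551 I₀.
That is 25.51% of the incident intensity.

≈ 25.5%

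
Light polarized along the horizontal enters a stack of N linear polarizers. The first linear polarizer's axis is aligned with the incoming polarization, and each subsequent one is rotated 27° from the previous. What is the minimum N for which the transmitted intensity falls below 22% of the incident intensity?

N = 8

First polarizer is aligned with the polarization: full transmission.
Each further stage multiplies by cos²(27°) = 0.7939.
After N polarizers: T = 0.7939^(N−1). Require T < 0.22 ⇒ N−1 > ln(0.22)/ln(0.7939) = 6.56, so N−1 ≥ 7 and N = 8.
Check: N=8 gives T = 0.1988 < 0.22; N=7 gives T = 0.2504.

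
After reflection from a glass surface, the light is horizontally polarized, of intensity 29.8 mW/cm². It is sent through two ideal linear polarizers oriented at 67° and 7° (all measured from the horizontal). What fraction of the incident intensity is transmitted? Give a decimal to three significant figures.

I/I₀ ≈ 0.0382

By Malus's law, I₁ = 29.8 mW/cm² · cos²(67°) = 4.55 mW/cm².
I₂ = I₁ · cos²(60°) = 4.55 · 0.25 = 1.137 mW/cm².
Transmitted fraction = 0.03817.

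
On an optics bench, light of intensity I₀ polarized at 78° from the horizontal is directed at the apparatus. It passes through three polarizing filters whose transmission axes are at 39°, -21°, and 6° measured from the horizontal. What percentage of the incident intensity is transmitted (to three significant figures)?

By Malus's law, I₁ = I₀ cos²(39° − 78°) = I₀ cos²(39°) = 0.604 I₀.
I₂ = I₁ cos²(-21° − 39°) = 0.604 I₀ · cos²(60°) = 0.151 I₀.
I₃ = I₂ cos²(6° + 21°) = 0.151 I₀ · cos²(27°) = 0.1199 I₀.
That is 11.99% of the incident intensity.

≈ 12.0%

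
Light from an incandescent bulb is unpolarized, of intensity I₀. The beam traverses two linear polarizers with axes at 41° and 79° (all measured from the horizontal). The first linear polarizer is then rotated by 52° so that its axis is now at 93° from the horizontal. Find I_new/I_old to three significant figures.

I_new/I_old ≈ 1.52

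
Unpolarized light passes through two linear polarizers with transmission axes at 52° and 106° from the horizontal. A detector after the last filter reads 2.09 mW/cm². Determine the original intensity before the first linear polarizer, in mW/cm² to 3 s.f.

I₀ ≈ 12.1 mW/cm²

Unpolarized light through the first polarizer → I₁ = ½ I₀, now polarized at 52°.
I₂ = I₁ cos²(106° − 52°) = 0.5 I₀ · cos²(54°) = 0.1727 I₀.
So 2.09 mW/cm² = 0.1727 I₀, giving I₀ = 2.09/0.1727 = 12.1 mW/cm².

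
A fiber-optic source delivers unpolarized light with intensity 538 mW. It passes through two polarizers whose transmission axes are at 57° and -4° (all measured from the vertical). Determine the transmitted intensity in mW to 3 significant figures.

I ≈ 63.2 mW

Unpolarized light through the first polarizer → I₁ = 538 mW/2 = 269 mW, polarized at 57°.
I₂ = I₁ · cos²(61°) = 269 · 0.235 = 63.23 mW.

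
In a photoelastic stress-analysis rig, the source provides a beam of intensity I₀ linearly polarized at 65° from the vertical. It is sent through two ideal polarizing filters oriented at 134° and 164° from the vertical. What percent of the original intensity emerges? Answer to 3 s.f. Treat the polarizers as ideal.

≈ 9.63%

I₁ = I₀ cos²(134° − 65°) = I₀ cos²(69°) = 0.1284 I₀.
I₂ = I₁ cos²(164° − 134°) = 0.1284 I₀ · cos²(30°) = 0.09632 I₀.
That is 9.632% of the incident intensity.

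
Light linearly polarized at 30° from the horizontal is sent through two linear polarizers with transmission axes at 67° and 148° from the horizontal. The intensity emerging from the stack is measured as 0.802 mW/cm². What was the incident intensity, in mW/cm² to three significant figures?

I₁ = I₀ cos²(67° − 30°) = I₀ cos²(37°) = 0.6378 I₀.
I₂ = I₁ cos²(148° − 67°) = 0.6378 I₀ · cos²(81°) = 0.01561 I₀.
So 0.802 mW/cm² = 0.01561 I₀, giving I₀ = 0.802/0.01561 = 51.38 mW/cm².

I₀ ≈ 51.4 mW/cm²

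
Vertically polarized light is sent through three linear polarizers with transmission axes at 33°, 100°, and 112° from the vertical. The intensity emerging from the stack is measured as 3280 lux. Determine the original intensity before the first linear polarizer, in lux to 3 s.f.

I₀ ≈ 3.19e4 lux

I₁ = I₀ cos²(33° − 0°) = I₀ cos²(33°) = 0.7034 I₀.
I₂ = I₁ cos²(100° − 33°) = 0.7034 I₀ · cos²(67°) = 0.1074 I₀.
I₃ = I₂ cos²(112° − 100°) = 0.1074 I₀ · cos²(12°) = 0.1027 I₀.
So 3280 lux = 0.1027 I₀, giving I₀ = 3280/0.1027 = 3.192e+04 lux.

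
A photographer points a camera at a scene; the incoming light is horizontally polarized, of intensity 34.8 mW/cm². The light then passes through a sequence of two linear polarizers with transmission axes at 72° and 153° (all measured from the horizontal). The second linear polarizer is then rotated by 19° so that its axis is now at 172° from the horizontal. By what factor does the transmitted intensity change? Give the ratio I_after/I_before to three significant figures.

I_new/I_old ≈ 1.23

Before rotation:
I₁ = I₀ cos²(72° − 0°) = I₀ cos²(72°) = 0.09549 I₀.
I₂ = I₁ cos²(153° − 72°) = 0.09549 I₀ · cos²(81°) = 0.002337 I₀.
After rotation:
I₁ = I₀ cos²(72° − 0°) = I₀ cos²(72°) = 0.09549 I₀.
Angle between axes 1 and 2: 80°. I₂ = 0.09549 I₀ · cos²(80°) = 0.002879 I₀.
Ratio = 0.002879 / 0.002337 = 1.232.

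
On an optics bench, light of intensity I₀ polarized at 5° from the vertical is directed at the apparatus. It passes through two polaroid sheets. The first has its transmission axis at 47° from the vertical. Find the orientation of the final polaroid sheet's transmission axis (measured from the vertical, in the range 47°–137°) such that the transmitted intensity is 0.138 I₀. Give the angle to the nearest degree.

By Malus's law, I₁ = I₀ cos²(47° − 5°) = I₀ cos²(42°) = 0.5523 I₀.
Need I₂/I₀ = 0.138, so cos²(θ − 47°) = 0.138 / 0.5523 = 0.2499.
θ − 47° = arccos(√0.2499) = 60.0°, giving θ ≈ 47 + 60.0 = 107.0°.

θ ≈ 107°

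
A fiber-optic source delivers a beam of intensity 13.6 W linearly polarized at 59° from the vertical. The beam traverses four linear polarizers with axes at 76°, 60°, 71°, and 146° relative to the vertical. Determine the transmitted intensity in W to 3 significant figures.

I ≈ 0.742 W

I₁ = 13.6 W · cos²(17°) = 12.44 W.
I₂ = I₁ · cos²(16°) = 12.44 · 0.924 = 11.49 W.
I₃ = I₂ · cos²(11°) = 11.49 · 0.9636 = 11.07 W.
I₄ = I₃ · cos²(75°) = 11.07 · 0.06699 = 0.7418 W.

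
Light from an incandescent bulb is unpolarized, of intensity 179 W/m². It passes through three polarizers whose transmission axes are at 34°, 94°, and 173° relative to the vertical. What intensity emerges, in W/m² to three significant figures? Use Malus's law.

I ≈ 0.815 W/m²

Unpolarized light through the first polarizer → I₁ = 179 W/m²/2 = 89.5 W/m², polarized at 34°.
I₂ = I₁ · cos²(60°) = 89.5 · 0.25 = 22.38 W/m².
I₃ = I₂ · cos²(79°) = 22.38 · 0.03641 = 0.8146 W/m².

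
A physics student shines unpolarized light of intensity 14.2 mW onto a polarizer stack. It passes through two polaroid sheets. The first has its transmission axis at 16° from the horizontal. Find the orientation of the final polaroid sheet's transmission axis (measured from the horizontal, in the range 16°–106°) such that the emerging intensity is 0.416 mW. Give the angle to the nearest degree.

θ ≈ 92°

Unpolarized light through the first polarizer → I₁ = ½ I₀, now polarized at 16°.
Target fraction: 0.416 / 14.2 mW = 0.0293 of I₀.
Need I₂/I₀ = 0.0293, so cos²(θ − 16°) = 0.0293 / 0.5 = 0.05859.
θ − 16° = arccos(√0.05859) = 76.0°, giving θ ≈ 16 + 76.0 = 92.0°.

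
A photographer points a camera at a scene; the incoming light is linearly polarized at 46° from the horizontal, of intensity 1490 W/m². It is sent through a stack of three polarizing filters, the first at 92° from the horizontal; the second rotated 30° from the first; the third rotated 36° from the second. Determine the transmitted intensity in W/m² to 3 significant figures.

I ≈ 353 W/m²

I₁ = 1490 W/m² · cos²(46°) = 719 W/m².
I₂ = I₁ · cos²(30°) = 719 · 0.75 = 539.2 W/m².
I₃ = I₂ · cos²(36°) = 539.2 · 0.6545 = 352.9 W/m².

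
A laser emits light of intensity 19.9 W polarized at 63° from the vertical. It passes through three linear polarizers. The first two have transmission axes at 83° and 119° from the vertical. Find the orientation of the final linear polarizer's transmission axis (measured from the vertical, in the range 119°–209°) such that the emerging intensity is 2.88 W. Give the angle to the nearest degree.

θ ≈ 179°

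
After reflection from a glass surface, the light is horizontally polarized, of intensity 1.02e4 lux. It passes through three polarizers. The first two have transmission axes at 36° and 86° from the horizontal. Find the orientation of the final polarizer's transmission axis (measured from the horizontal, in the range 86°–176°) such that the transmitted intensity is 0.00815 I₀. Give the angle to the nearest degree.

θ ≈ 166°

I₁ = I₀ cos²(36° − 0°) = I₀ cos²(36°) = 0.6545 I₀.
I₂ = I₁ cos²(86° − 36°) = 0.6545 I₀ · cos²(50°) = 0.2704 I₀.
Need I₃/I₀ = 0.00815, so cos²(θ − 86°) = 0.00815 / 0.2704 = 0.03014.
θ − 86° = arccos(√0.03014) = 80.0°, giving θ ≈ 86 + 80.0 = 166.0°.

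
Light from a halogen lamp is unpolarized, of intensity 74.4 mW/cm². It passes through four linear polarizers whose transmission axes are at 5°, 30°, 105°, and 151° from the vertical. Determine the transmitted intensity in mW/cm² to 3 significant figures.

Unpolarized light through the first polarizer → I₁ = 74.4 mW/cm²/2 = 37.2 mW/cm², polarized at 5°.
I₂ = I₁ · cos²(25°) = 37.2 · 0.8214 = 30.56 mW/cm².
I₃ = I₂ · cos²(75°) = 30.56 · 0.06699 = 2.047 mW/cm².
I₄ = I₃ · cos²(46°) = 2.047 · 0.4826 = 0.9877 mW/cm².

I ≈ 0.988 mW/cm²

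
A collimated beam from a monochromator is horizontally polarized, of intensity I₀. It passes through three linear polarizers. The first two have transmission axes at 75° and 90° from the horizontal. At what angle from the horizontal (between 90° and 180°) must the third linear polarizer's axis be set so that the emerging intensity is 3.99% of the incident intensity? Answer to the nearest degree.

θ ≈ 127°

By Malus's law, I₁ = I₀ cos²(75° − 0°) = I₀ cos²(75°) = 0.06699 I₀.
I₂ = I₁ cos²(90° − 75°) = 0.06699 I₀ · cos²(15°) = 0.0625 I₀.
Need I₃/I₀ = 0.0399, so cos²(θ − 90°) = 0.0399 / 0.0625 = 0.6384.
θ − 90° = arccos(√0.6384) = 37.0°, giving θ ≈ 90 + 37.0 = 127.0°.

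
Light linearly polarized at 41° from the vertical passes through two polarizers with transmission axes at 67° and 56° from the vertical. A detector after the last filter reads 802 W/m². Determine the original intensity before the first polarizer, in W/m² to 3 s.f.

I₁ = I₀ cos²(67° − 41°) = I₀ cos²(26°) = 0.8078 I₀.
I₂ = I₁ cos²(56° − 67°) = 0.8078 I₀ · cos²(11°) = 0.7784 I₀.
So 802 W/m² = 0.7784 I₀, giving I₀ = 802/0.7784 = 1030 W/m².

I₀ ≈ 1030 W/m²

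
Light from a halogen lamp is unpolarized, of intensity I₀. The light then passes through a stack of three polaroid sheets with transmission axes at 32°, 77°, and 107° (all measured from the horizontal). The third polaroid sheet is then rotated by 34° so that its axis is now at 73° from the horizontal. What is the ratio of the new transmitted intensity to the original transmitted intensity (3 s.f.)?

Before rotation:
Unpolarized light through the first polarizer → I₁ = ½ I₀, now polarized at 32°.
I₂ = I₁ cos²(77° − 32°) = 0.5 I₀ · cos²(45°) = 0.25 I₀.
I₃ = I₂ cos²(107° − 77°) = 0.25 I₀ · cos²(30°) = 0.1875 I₀.
After rotation:
Unpolarized light through the first polarizer → I₁ = ½ I₀, now polarized at 32°.
I₂ = I₁ cos²(77° − 32°) = 0.5 I₀ · cos²(45°) = 0.25 I₀.
I₃ = I₂ cos²(73° − 77°) = 0.25 I₀ · cos²(4°) = 0.2488 I₀.
Ratio = 0.2488 / 0.1875 = 1.327.

I_new/I_old ≈ 1.33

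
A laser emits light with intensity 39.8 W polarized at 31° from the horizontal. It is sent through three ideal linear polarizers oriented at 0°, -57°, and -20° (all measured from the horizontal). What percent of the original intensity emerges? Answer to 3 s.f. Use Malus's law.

By Malus's law, I₁ = 39.8 W · cos²(31°) = 29.24 W.
I₂ = I₁ · cos²(57°) = 29.24 · 0.2966 = 8.674 W.
I₃ = I₂ · cos²(37°) = 8.674 · 0.6378 = 5.533 W.
That is 13.9% of the incident intensity.

≈ 13.9%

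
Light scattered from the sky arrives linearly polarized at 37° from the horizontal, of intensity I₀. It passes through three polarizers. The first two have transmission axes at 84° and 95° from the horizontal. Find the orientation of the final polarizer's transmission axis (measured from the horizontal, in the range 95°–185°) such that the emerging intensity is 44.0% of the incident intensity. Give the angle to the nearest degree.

θ ≈ 103°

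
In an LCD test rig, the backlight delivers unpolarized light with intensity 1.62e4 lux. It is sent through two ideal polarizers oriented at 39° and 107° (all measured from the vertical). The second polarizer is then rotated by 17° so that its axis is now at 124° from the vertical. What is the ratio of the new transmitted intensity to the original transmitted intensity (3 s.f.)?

I_new/I_old ≈ 0.0541

Before rotation:
Unpolarized light through the first polarizer → I₁ = ½ I₀, now polarized at 39°.
I₂ = I₁ cos²(107° − 39°) = 0.5 I₀ · cos²(68°) = 0.07017 I₀.
After rotation:
Unpolarized light through the first polarizer → I₁ = ½ I₀, now polarized at 39°.
I₂ = I₁ cos²(124° − 39°) = 0.5 I₀ · cos²(85°) = 0.003798 I₀.
Ratio = 0.003798 / 0.07017 = 0.05413.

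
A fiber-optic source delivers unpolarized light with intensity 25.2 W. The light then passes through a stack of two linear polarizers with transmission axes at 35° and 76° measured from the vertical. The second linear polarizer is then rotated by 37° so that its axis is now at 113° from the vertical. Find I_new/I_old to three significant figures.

Before rotation:
Unpolarized light through the first polarizer → I₁ = ½ I₀, now polarized at 35°.
I₂ = I₁ cos²(76° − 35°) = 0.5 I₀ · cos²(41°) = 0.2848 I₀.
After rotation:
Unpolarized light through the first polarizer → I₁ = ½ I₀, now polarized at 35°.
I₂ = I₁ cos²(113° − 35°) = 0.5 I₀ · cos²(78°) = 0.02161 I₀.
Ratio = 0.02161 / 0.2848 = 0.07589.

I_new/I_old ≈ 0.0759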